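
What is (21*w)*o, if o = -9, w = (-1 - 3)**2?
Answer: -3024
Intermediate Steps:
w = 16 (w = (-4)**2 = 16)
(21*w)*o = (21*16)*(-9) = 336*(-9) = -3024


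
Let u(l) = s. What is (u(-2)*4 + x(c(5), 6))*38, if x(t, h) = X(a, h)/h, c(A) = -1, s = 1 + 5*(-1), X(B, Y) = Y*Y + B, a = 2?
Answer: -1102/3 ≈ -367.33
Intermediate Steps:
X(B, Y) = B + Y² (X(B, Y) = Y² + B = B + Y²)
s = -4 (s = 1 - 5 = -4)
x(t, h) = (2 + h²)/h
u(l) = -4
(u(-2)*4 + x(c(5), 6))*38 = (-4*4 + (6 + 2/6))*38 = (-16 + (6 + 2*(⅙)))*38 = (-16 + (6 + ⅓))*38 = (-16 + 19/3)*38 = -29/3*38 = -1102/3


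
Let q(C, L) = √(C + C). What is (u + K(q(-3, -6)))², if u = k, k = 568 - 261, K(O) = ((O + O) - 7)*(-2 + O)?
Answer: 94755 - 6798*I*√6 ≈ 94755.0 - 16652.0*I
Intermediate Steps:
q(C, L) = √2*√C (q(C, L) = √(2*C) = √2*√C)
K(O) = (-7 + 2*O)*(-2 + O) (K(O) = (2*O - 7)*(-2 + O) = (-7 + 2*O)*(-2 + O))
k = 307
u = 307
(u + K(q(-3, -6)))² = (307 + (14 - 11*√2*√(-3) + 2*(√2*√(-3))²))² = (307 + (14 - 11*√2*I*√3 + 2*(√2*(I*√3))²))² = (307 + (14 - 11*I*√6 + 2*(I*√6)²))² = (307 + (14 - 11*I*√6 + 2*(-6)))² = (307 + (14 - 11*I*√6 - 12))² = (307 + (2 - 11*I*√6))² = (309 - 11*I*√6)²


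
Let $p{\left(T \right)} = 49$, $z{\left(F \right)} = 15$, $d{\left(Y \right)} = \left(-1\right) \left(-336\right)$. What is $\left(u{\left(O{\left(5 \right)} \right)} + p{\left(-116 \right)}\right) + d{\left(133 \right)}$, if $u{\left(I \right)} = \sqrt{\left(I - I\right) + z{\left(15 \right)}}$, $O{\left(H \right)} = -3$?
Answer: $385 + \sqrt{15} \approx 388.87$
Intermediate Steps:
$d{\left(Y \right)} = 336$
$u{\left(I \right)} = \sqrt{15}$ ($u{\left(I \right)} = \sqrt{\left(I - I\right) + 15} = \sqrt{0 + 15} = \sqrt{15}$)
$\left(u{\left(O{\left(5 \right)} \right)} + p{\left(-116 \right)}\right) + d{\left(133 \right)} = \left(\sqrt{15} + 49\right) + 336 = \left(49 + \sqrt{15}\right) + 336 = 385 + \sqrt{15}$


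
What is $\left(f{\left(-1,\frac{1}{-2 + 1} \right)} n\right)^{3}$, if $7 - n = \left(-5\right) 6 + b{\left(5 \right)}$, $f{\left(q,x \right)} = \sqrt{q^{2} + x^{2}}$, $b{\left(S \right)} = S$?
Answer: $65536 \sqrt{2} \approx 92682.0$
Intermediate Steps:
$n = 32$ ($n = 7 - \left(\left(-5\right) 6 + 5\right) = 7 - \left(-30 + 5\right) = 7 - -25 = 7 + 25 = 32$)
$\left(f{\left(-1,\frac{1}{-2 + 1} \right)} n\right)^{3} = \left(\sqrt{\left(-1\right)^{2} + \left(\frac{1}{-2 + 1}\right)^{2}} \cdot 32\right)^{3} = \left(\sqrt{1 + \left(\frac{1}{-1}\right)^{2}} \cdot 32\right)^{3} = \left(\sqrt{1 + \left(-1\right)^{2}} \cdot 32\right)^{3} = \left(\sqrt{1 + 1} \cdot 32\right)^{3} = \left(\sqrt{2} \cdot 32\right)^{3} = \left(32 \sqrt{2}\right)^{3} = 65536 \sqrt{2}$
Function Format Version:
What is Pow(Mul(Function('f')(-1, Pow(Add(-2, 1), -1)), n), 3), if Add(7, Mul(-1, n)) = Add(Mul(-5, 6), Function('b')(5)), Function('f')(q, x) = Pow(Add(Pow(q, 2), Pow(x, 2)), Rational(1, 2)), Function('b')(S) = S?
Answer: Mul(65536, Pow(2, Rational(1, 2))) ≈ 92682.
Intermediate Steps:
n = 32 (n = Add(7, Mul(-1, Add(Mul(-5, 6), 5))) = Add(7, Mul(-1, Add(-30, 5))) = Add(7, Mul(-1, -25)) = Add(7, 25) = 32)
Pow(Mul(Function('f')(-1, Pow(Add(-2, 1), -1)), n), 3) = Pow(Mul(Pow(Add(Pow(-1, 2), Pow(Pow(Add(-2, 1), -1), 2)), Rational(1, 2)), 32), 3) = Pow(Mul(Pow(Add(1, Pow(Pow(-1, -1), 2)), Rational(1, 2)), 32), 3) = Pow(Mul(Pow(Add(1, Pow(-1, 2)), Rational(1, 2)), 32), 3) = Pow(Mul(Pow(Add(1, 1), Rational(1, 2)), 32), 3) = Pow(Mul(Pow(2, Rational(1, 2)), 32), 3) = Pow(Mul(32, Pow(2, Rational(1, 2))), 3) = Mul(65536, Pow(2, Rational(1, 2)))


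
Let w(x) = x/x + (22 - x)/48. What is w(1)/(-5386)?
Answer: -23/86176 ≈ -0.00026690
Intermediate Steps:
w(x) = 35/24 - x/48 (w(x) = 1 + (22 - x)*(1/48) = 1 + (11/24 - x/48) = 35/24 - x/48)
w(1)/(-5386) = (35/24 - 1/48*1)/(-5386) = (35/24 - 1/48)*(-1/5386) = (23/16)*(-1/5386) = -23/86176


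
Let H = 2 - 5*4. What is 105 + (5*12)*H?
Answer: -975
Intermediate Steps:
H = -18 (H = 2 - 20 = -18)
105 + (5*12)*H = 105 + (5*12)*(-18) = 105 + 60*(-18) = 105 - 1080 = -975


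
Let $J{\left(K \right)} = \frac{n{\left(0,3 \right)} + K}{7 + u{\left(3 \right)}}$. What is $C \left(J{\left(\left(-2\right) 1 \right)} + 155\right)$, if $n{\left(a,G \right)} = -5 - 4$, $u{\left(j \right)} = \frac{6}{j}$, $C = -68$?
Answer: $- \frac{94112}{9} \approx -10457.0$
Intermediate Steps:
$n{\left(a,G \right)} = -9$ ($n{\left(a,G \right)} = -5 - 4 = -9$)
$J{\left(K \right)} = -1 + \frac{K}{9}$ ($J{\left(K \right)} = \frac{-9 + K}{7 + \frac{6}{3}} = \frac{-9 + K}{7 + 6 \cdot \frac{1}{3}} = \frac{-9 + K}{7 + 2} = \frac{-9 + K}{9} = \left(-9 + K\right) \frac{1}{9} = -1 + \frac{K}{9}$)
$C \left(J{\left(\left(-2\right) 1 \right)} + 155\right) = - 68 \left(\left(-1 + \frac{\left(-2\right) 1}{9}\right) + 155\right) = - 68 \left(\left(-1 + \frac{1}{9} \left(-2\right)\right) + 155\right) = - 68 \left(\left(-1 - \frac{2}{9}\right) + 155\right) = - 68 \left(- \frac{11}{9} + 155\right) = \left(-68\right) \frac{1384}{9} = - \frac{94112}{9}$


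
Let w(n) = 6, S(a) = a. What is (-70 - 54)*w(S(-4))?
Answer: -744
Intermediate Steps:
(-70 - 54)*w(S(-4)) = (-70 - 54)*6 = -124*6 = -744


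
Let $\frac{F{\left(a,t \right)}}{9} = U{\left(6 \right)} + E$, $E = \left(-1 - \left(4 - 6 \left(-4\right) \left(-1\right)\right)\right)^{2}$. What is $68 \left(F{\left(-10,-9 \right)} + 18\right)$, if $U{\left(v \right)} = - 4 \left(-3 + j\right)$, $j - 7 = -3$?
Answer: $219708$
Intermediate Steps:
$j = 4$ ($j = 7 - 3 = 4$)
$U{\left(v \right)} = -4$ ($U{\left(v \right)} = - 4 \left(-3 + 4\right) = \left(-4\right) 1 = -4$)
$E = 361$ ($E = \left(-1 - -20\right)^{2} = \left(-1 + \left(24 - 4\right)\right)^{2} = \left(-1 + 20\right)^{2} = 19^{2} = 361$)
$F{\left(a,t \right)} = 3213$ ($F{\left(a,t \right)} = 9 \left(-4 + 361\right) = 9 \cdot 357 = 3213$)
$68 \left(F{\left(-10,-9 \right)} + 18\right) = 68 \left(3213 + 18\right) = 68 \cdot 3231 = 219708$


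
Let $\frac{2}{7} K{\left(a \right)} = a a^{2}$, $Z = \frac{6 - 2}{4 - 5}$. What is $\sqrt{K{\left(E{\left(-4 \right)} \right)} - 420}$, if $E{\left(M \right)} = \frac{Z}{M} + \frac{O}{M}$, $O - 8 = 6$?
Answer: $\frac{7 i \sqrt{155}}{4} \approx 21.787 i$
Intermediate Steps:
$O = 14$ ($O = 8 + 6 = 14$)
$Z = -4$ ($Z = \frac{4}{-1} = 4 \left(-1\right) = -4$)
$E{\left(M \right)} = \frac{10}{M}$ ($E{\left(M \right)} = - \frac{4}{M} + \frac{14}{M} = \frac{10}{M}$)
$K{\left(a \right)} = \frac{7 a^{3}}{2}$ ($K{\left(a \right)} = \frac{7 a a^{2}}{2} = \frac{7 a^{3}}{2}$)
$\sqrt{K{\left(E{\left(-4 \right)} \right)} - 420} = \sqrt{\frac{7 \left(\frac{10}{-4}\right)^{3}}{2} - 420} = \sqrt{\frac{7 \left(10 \left(- \frac{1}{4}\right)\right)^{3}}{2} - 420} = \sqrt{\frac{7 \left(- \frac{5}{2}\right)^{3}}{2} - 420} = \sqrt{\frac{7}{2} \left(- \frac{125}{8}\right) - 420} = \sqrt{- \frac{875}{16} - 420} = \sqrt{- \frac{7595}{16}} = \frac{7 i \sqrt{155}}{4}$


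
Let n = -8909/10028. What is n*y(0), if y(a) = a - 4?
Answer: 8909/2507 ≈ 3.5536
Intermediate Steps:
n = -8909/10028 (n = -8909*1/10028 = -8909/10028 ≈ -0.88841)
y(a) = -4 + a
n*y(0) = -8909*(-4 + 0)/10028 = -8909/10028*(-4) = 8909/2507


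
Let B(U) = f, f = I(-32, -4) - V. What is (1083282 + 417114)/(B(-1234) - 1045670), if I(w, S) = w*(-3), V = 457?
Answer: -500132/348677 ≈ -1.4344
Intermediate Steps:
I(w, S) = -3*w
f = -361 (f = -3*(-32) - 1*457 = 96 - 457 = -361)
B(U) = -361
(1083282 + 417114)/(B(-1234) - 1045670) = (1083282 + 417114)/(-361 - 1045670) = 1500396/(-1046031) = 1500396*(-1/1046031) = -500132/348677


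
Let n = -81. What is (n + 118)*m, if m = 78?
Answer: 2886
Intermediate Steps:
(n + 118)*m = (-81 + 118)*78 = 37*78 = 2886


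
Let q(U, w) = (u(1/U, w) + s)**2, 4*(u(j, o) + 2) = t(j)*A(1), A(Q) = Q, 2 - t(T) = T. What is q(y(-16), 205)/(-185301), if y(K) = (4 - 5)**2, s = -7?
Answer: -1225/2964816 ≈ -0.00041318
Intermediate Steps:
t(T) = 2 - T
y(K) = 1 (y(K) = (-1)**2 = 1)
u(j, o) = -3/2 - j/4 (u(j, o) = -2 + ((2 - j)*1)/4 = -2 + (2 - j)/4 = -2 + (1/2 - j/4) = -3/2 - j/4)
q(U, w) = (-17/2 - 1/(4*U))**2 (q(U, w) = ((-3/2 - 1/(4*U)) - 7)**2 = (-17/2 - 1/(4*U))**2)
q(y(-16), 205)/(-185301) = ((1/16)*(1 + 34*1)**2/1**2)/(-185301) = ((1/16)*1*(1 + 34)**2)*(-1/185301) = ((1/16)*1*35**2)*(-1/185301) = ((1/16)*1*1225)*(-1/185301) = (1225/16)*(-1/185301) = -1225/2964816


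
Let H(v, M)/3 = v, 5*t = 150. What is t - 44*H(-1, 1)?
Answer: 162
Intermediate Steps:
t = 30 (t = (1/5)*150 = 30)
H(v, M) = 3*v
t - 44*H(-1, 1) = 30 - 132*(-1) = 30 - 44*(-3) = 30 + 132 = 162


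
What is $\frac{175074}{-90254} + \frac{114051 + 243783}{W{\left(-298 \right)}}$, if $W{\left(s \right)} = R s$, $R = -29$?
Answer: $\frac{7695740082}{194993767} \approx 39.467$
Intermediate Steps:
$W{\left(s \right)} = - 29 s$
$\frac{175074}{-90254} + \frac{114051 + 243783}{W{\left(-298 \right)}} = \frac{175074}{-90254} + \frac{114051 + 243783}{\left(-29\right) \left(-298\right)} = 175074 \left(- \frac{1}{90254}\right) + \frac{357834}{8642} = - \frac{87537}{45127} + 357834 \cdot \frac{1}{8642} = - \frac{87537}{45127} + \frac{178917}{4321} = \frac{7695740082}{194993767}$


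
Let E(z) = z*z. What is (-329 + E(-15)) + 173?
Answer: 69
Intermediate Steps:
E(z) = z**2
(-329 + E(-15)) + 173 = (-329 + (-15)**2) + 173 = (-329 + 225) + 173 = -104 + 173 = 69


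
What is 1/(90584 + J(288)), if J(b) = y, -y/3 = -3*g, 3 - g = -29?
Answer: 1/90872 ≈ 1.1004e-5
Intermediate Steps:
g = 32 (g = 3 - 1*(-29) = 3 + 29 = 32)
y = 288 (y = -(-9)*32 = -3*(-96) = 288)
J(b) = 288
1/(90584 + J(288)) = 1/(90584 + 288) = 1/90872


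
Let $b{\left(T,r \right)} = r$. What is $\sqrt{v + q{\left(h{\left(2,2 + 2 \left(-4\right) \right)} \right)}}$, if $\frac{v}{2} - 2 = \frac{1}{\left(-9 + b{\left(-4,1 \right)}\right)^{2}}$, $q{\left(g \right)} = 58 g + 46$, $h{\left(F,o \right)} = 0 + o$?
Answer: $\frac{i \sqrt{19070}}{8} \approx 17.262 i$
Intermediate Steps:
$h{\left(F,o \right)} = o$
$q{\left(g \right)} = 46 + 58 g$
$v = \frac{129}{32}$ ($v = 4 + \frac{2}{\left(-9 + 1\right)^{2}} = 4 + \frac{2}{\left(-8\right)^{2}} = 4 + \frac{2}{64} = 4 + 2 \cdot \frac{1}{64} = 4 + \frac{1}{32} = \frac{129}{32} \approx 4.0313$)
$\sqrt{v + q{\left(h{\left(2,2 + 2 \left(-4\right) \right)} \right)}} = \sqrt{\frac{129}{32} + \left(46 + 58 \left(2 + 2 \left(-4\right)\right)\right)} = \sqrt{\frac{129}{32} + \left(46 + 58 \left(2 - 8\right)\right)} = \sqrt{\frac{129}{32} + \left(46 + 58 \left(-6\right)\right)} = \sqrt{\frac{129}{32} + \left(46 - 348\right)} = \sqrt{\frac{129}{32} - 302} = \sqrt{- \frac{9535}{32}} = \frac{i \sqrt{19070}}{8}$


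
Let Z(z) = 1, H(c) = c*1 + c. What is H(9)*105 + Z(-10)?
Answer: 1891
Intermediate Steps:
H(c) = 2*c (H(c) = c + c = 2*c)
H(9)*105 + Z(-10) = (2*9)*105 + 1 = 18*105 + 1 = 1890 + 1 = 1891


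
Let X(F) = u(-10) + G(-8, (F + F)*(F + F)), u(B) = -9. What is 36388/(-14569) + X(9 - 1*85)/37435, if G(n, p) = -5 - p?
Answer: -1698990922/545390515 ≈ -3.1152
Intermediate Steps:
X(F) = -14 - 4*F² (X(F) = -9 + (-5 - (F + F)*(F + F)) = -9 + (-5 - 2*F*2*F) = -9 + (-5 - 4*F²) = -14 - 4*F²)
36388/(-14569) + X(9 - 1*85)/37435 = 36388/(-14569) + (-14 - 4*(9 - 1*85)²)/37435 = 36388*(-1/14569) + (-14 - 4*(9 - 85)²)*(1/37435) = -36388/14569 + (-14 - 4*(-76)²)*(1/37435) = -36388/14569 + (-14 - 4*5776)*(1/37435) = -36388/14569 + (-14 - 23104)*(1/37435) = -36388/14569 - 23118*1/37435 = -36388/14569 - 23118/37435 = -1698990922/545390515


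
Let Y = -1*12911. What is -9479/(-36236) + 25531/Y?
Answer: -802757947/467842996 ≈ -1.7159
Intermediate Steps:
Y = -12911
-9479/(-36236) + 25531/Y = -9479/(-36236) + 25531/(-12911) = -9479*(-1/36236) + 25531*(-1/12911) = 9479/36236 - 25531/12911 = -802757947/467842996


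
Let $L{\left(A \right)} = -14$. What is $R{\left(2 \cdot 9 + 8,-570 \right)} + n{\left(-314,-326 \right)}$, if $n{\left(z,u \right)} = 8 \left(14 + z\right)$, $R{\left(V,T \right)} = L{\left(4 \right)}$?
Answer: $-2414$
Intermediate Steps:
$R{\left(V,T \right)} = -14$
$n{\left(z,u \right)} = 112 + 8 z$
$R{\left(2 \cdot 9 + 8,-570 \right)} + n{\left(-314,-326 \right)} = -14 + \left(112 + 8 \left(-314\right)\right) = -14 + \left(112 - 2512\right) = -14 - 2400 = -2414$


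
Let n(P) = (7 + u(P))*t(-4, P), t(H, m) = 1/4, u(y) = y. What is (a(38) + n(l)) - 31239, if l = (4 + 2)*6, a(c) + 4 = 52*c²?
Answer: 175423/4 ≈ 43856.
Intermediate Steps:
t(H, m) = ¼
a(c) = -4 + 52*c²
l = 36 (l = 6*6 = 36)
n(P) = 7/4 + P/4 (n(P) = (7 + P)*(¼) = 7/4 + P/4)
(a(38) + n(l)) - 31239 = ((-4 + 52*38²) + (7/4 + (¼)*36)) - 31239 = ((-4 + 52*1444) + (7/4 + 9)) - 31239 = ((-4 + 75088) + 43/4) - 31239 = (75084 + 43/4) - 31239 = 300379/4 - 31239 = 175423/4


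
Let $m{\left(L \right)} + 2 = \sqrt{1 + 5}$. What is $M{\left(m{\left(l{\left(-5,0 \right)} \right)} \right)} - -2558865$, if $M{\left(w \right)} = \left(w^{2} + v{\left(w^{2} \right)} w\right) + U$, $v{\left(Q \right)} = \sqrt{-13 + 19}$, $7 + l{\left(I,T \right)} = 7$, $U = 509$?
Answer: $2559390 - 6 \sqrt{6} \approx 2.5594 \cdot 10^{6}$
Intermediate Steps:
$l{\left(I,T \right)} = 0$ ($l{\left(I,T \right)} = -7 + 7 = 0$)
$m{\left(L \right)} = -2 + \sqrt{6}$ ($m{\left(L \right)} = -2 + \sqrt{1 + 5} = -2 + \sqrt{6}$)
$v{\left(Q \right)} = \sqrt{6}$
$M{\left(w \right)} = 509 + w^{2} + w \sqrt{6}$ ($M{\left(w \right)} = \left(w^{2} + \sqrt{6} w\right) + 509 = \left(w^{2} + w \sqrt{6}\right) + 509 = 509 + w^{2} + w \sqrt{6}$)
$M{\left(m{\left(l{\left(-5,0 \right)} \right)} \right)} - -2558865 = \left(509 + \left(-2 + \sqrt{6}\right)^{2} + \left(-2 + \sqrt{6}\right) \sqrt{6}\right) - -2558865 = \left(509 + \left(-2 + \sqrt{6}\right)^{2} + \sqrt{6} \left(-2 + \sqrt{6}\right)\right) + 2558865 = 2559374 + \left(-2 + \sqrt{6}\right)^{2} + \sqrt{6} \left(-2 + \sqrt{6}\right)$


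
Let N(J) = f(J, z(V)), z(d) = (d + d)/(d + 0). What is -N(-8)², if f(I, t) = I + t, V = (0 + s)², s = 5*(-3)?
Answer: -36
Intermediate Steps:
s = -15
V = 225 (V = (0 - 15)² = (-15)² = 225)
z(d) = 2 (z(d) = (2*d)/d = 2)
N(J) = 2 + J (N(J) = J + 2 = 2 + J)
-N(-8)² = -(2 - 8)² = -1*(-6)² = -1*36 = -36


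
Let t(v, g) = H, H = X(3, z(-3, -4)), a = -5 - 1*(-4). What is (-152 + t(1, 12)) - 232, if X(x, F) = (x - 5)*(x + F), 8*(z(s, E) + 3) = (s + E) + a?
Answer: -382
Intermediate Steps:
a = -1 (a = -5 + 4 = -1)
z(s, E) = -25/8 + E/8 + s/8 (z(s, E) = -3 + ((s + E) - 1)/8 = -3 + ((E + s) - 1)/8 = -3 + (-1 + E + s)/8 = -3 + (-⅛ + E/8 + s/8) = -25/8 + E/8 + s/8)
X(x, F) = (-5 + x)*(F + x)
H = 2 (H = 3² - 5*(-25/8 + (⅛)*(-4) + (⅛)*(-3)) - 5*3 + (-25/8 + (⅛)*(-4) + (⅛)*(-3))*3 = 9 - 5*(-25/8 - ½ - 3/8) - 15 + (-25/8 - ½ - 3/8)*3 = 9 - 5*(-4) - 15 - 4*3 = 9 + 20 - 15 - 12 = 2)
t(v, g) = 2
(-152 + t(1, 12)) - 232 = (-152 + 2) - 232 = -150 - 232 = -382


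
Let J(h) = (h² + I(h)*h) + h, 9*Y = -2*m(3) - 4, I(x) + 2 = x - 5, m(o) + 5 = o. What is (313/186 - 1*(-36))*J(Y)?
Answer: 0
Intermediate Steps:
m(o) = -5 + o
I(x) = -7 + x (I(x) = -2 + (x - 5) = -2 + (-5 + x) = -7 + x)
Y = 0 (Y = (-2*(-5 + 3) - 4)/9 = (-2*(-2) - 4)/9 = (4 - 4)/9 = (⅑)*0 = 0)
J(h) = h + h² + h*(-7 + h) (J(h) = (h² + (-7 + h)*h) + h = (h² + h*(-7 + h)) + h = h + h² + h*(-7 + h))
(313/186 - 1*(-36))*J(Y) = (313/186 - 1*(-36))*(2*0*(-3 + 0)) = (313*(1/186) + 36)*(2*0*(-3)) = (313/186 + 36)*0 = (7009/186)*0 = 0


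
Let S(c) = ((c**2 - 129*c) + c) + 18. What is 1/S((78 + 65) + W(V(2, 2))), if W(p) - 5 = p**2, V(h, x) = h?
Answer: 1/3666 ≈ 0.00027278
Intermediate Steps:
W(p) = 5 + p**2
S(c) = 18 + c**2 - 128*c (S(c) = (c**2 - 128*c) + 18 = 18 + c**2 - 128*c)
1/S((78 + 65) + W(V(2, 2))) = 1/(18 + ((78 + 65) + (5 + 2**2))**2 - 128*((78 + 65) + (5 + 2**2))) = 1/(18 + (143 + (5 + 4))**2 - 128*(143 + (5 + 4))) = 1/(18 + (143 + 9)**2 - 128*(143 + 9)) = 1/(18 + 152**2 - 128*152) = 1/(18 + 23104 - 19456) = 1/3666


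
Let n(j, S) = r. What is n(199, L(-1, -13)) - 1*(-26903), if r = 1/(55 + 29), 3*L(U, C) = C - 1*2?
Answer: 2259853/84 ≈ 26903.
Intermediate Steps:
L(U, C) = -2/3 + C/3 (L(U, C) = (C - 1*2)/3 = (C - 2)/3 = (-2 + C)/3 = -2/3 + C/3)
r = 1/84 ≈ 0.011905
n(j, S) = 1/84
n(199, L(-1, -13)) - 1*(-26903) = 1/84 - 1*(-26903) = 1/84 + 26903 = 2259853/84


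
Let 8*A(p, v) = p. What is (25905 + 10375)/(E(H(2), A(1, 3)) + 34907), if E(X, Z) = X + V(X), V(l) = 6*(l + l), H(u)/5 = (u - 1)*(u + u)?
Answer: 36280/35167 ≈ 1.0316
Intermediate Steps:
A(p, v) = p/8
H(u) = 10*u*(-1 + u) (H(u) = 5*((u - 1)*(u + u)) = 5*((-1 + u)*(2*u)) = 5*(2*u*(-1 + u)) = 10*u*(-1 + u))
V(l) = 12*l (V(l) = 6*(2*l) = 12*l)
E(X, Z) = 13*X (E(X, Z) = X + 12*X = 13*X)
(25905 + 10375)/(E(H(2), A(1, 3)) + 34907) = (25905 + 10375)/(13*(10*2*(-1 + 2)) + 34907) = 36280/(13*(10*2*1) + 34907) = 36280/(13*20 + 34907) = 36280/(260 + 34907) = 36280/35167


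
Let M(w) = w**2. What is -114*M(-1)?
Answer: -114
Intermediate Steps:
-114*M(-1) = -114*(-1)**2 = -114*1 = -114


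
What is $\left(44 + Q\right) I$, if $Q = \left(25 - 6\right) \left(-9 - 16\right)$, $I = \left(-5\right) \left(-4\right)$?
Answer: $-8620$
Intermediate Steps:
$I = 20$
$Q = -475$ ($Q = 19 \left(-25\right) = -475$)
$\left(44 + Q\right) I = \left(44 - 475\right) 20 = \left(-431\right) 20 = -8620$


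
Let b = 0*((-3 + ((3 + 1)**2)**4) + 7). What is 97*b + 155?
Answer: 155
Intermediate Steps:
b = 0 (b = 0*((-3 + (4**2)**4) + 7) = 0*((-3 + 16**4) + 7) = 0*((-3 + 65536) + 7) = 0*(65533 + 7) = 0*65540 = 0)
97*b + 155 = 97*0 + 155 = 0 + 155 = 155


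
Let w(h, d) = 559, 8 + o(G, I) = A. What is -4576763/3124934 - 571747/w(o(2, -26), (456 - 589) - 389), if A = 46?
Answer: -1789230050215/1746838106 ≈ -1024.3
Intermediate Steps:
o(G, I) = 38 (o(G, I) = -8 + 46 = 38)
-4576763/3124934 - 571747/w(o(2, -26), (456 - 589) - 389) = -4576763/3124934 - 571747/559 = -1789230050215/1746838106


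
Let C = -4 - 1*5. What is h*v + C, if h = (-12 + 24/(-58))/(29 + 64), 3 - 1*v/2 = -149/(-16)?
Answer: -6576/899 ≈ -7.3148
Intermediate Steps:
C = -9 (C = -4 - 5 = -9)
v = -101/8 (v = 6 - (-298)/(-16) = 6 - (-298)*(-1)/16 = 6 - 2*149/16 = 6 - 149/8 = -101/8 ≈ -12.625)
h = -120/899 (h = (-12 + 24*(-1/58))/93 = (-12 - 12/29)*(1/93) = -360/29*1/93 = -120/899 ≈ -0.13348)
h*v + C = -120/899*(-101/8) - 9 = 1515/899 - 9 = -6576/899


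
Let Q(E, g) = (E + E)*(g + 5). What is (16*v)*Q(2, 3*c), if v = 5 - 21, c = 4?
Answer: -17408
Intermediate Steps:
v = -16
Q(E, g) = 2*E*(5 + g) (Q(E, g) = (2*E)*(5 + g) = 2*E*(5 + g))
(16*v)*Q(2, 3*c) = (16*(-16))*(2*2*(5 + 3*4)) = -512*2*(5 + 12) = -512*2*17 = -256*68 = -17408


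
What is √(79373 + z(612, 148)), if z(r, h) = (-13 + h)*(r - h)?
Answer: √142013 ≈ 376.85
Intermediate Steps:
√(79373 + z(612, 148)) = √(79373 + (-1*148² - 13*612 + 13*148 + 148*612)) = √(79373 + (-1*21904 - 7956 + 1924 + 90576)) = √(79373 + (-21904 - 7956 + 1924 + 90576)) = √(79373 + 62640) = √142013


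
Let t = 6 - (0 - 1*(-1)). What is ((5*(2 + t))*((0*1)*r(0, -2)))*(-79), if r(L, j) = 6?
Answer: 0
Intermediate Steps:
t = 5 (t = 6 - (0 + 1) = 6 - 1*1 = 6 - 1 = 5)
((5*(2 + t))*((0*1)*r(0, -2)))*(-79) = ((5*(2 + 5))*((0*1)*6))*(-79) = ((5*7)*(0*6))*(-79) = (35*0)*(-79) = 0*(-79) = 0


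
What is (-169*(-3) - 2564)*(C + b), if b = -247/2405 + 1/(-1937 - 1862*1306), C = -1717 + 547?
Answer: 2209237839499647/917876390 ≈ 2.4069e+6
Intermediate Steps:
C = -1170
b = -94268571/917876390 (b = -247*1/2405 + (1/1306)/(-3799) = -19/185 - 1/3799*1/1306 = -19/185 - 1/4961494 = -94268571/917876390 ≈ -0.10270)
(-169*(-3) - 2564)*(C + b) = (-169*(-3) - 2564)*(-1170 - 94268571/917876390) = (507 - 2564)*(-1074009644871/917876390) = -2057*(-1074009644871/917876390) = 2209237839499647/917876390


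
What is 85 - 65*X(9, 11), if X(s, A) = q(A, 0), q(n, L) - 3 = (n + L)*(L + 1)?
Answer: -825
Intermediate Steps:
q(n, L) = 3 + (1 + L)*(L + n) (q(n, L) = 3 + (n + L)*(L + 1) = 3 + (L + n)*(1 + L) = 3 + (1 + L)*(L + n))
X(s, A) = 3 + A (X(s, A) = 3 + 0 + A + 0**2 + 0*A = 3 + 0 + A + 0 + 0 = 3 + A)
85 - 65*X(9, 11) = 85 - 65*(3 + 11) = 85 - 65*14 = 85 - 910 = -825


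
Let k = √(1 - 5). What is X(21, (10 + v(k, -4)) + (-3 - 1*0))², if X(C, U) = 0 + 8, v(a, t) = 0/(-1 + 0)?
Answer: 64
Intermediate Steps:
k = 2*I (k = √(-4) = 2*I ≈ 2.0*I)
v(a, t) = 0 (v(a, t) = 0/(-1) = 0*(-1) = 0)
X(C, U) = 8
X(21, (10 + v(k, -4)) + (-3 - 1*0))² = 8² = 64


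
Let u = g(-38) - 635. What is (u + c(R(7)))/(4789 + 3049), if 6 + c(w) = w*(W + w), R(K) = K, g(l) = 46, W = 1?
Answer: -539/7838 ≈ -0.068768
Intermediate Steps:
c(w) = -6 + w*(1 + w)
u = -589 (u = 46 - 635 = -589)
(u + c(R(7)))/(4789 + 3049) = (-589 + (-6 + 7 + 7²))/(4789 + 3049) = (-589 + (-6 + 7 + 49))/7838 = (-589 + 50)*(1/7838) = -539*1/7838 = -539/7838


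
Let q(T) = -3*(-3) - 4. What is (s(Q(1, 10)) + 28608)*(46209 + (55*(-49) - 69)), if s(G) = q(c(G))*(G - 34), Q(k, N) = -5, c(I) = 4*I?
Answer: 1234402785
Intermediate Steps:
q(T) = 5 (q(T) = 9 - 4 = 5)
s(G) = -170 + 5*G (s(G) = 5*(G - 34) = 5*(-34 + G) = -170 + 5*G)
(s(Q(1, 10)) + 28608)*(46209 + (55*(-49) - 69)) = ((-170 + 5*(-5)) + 28608)*(46209 + (55*(-49) - 69)) = ((-170 - 25) + 28608)*(46209 + (-2695 - 69)) = (-195 + 28608)*(46209 - 2764) = 28413*43445 = 1234402785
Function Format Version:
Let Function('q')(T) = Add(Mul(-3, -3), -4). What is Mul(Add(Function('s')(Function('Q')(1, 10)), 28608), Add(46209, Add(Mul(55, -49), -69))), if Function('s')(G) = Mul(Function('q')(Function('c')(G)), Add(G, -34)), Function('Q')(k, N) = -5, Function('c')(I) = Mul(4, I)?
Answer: 1234402785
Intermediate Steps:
Function('q')(T) = 5 (Function('q')(T) = Add(9, -4) = 5)
Function('s')(G) = Add(-170, Mul(5, G)) (Function('s')(G) = Mul(5, Add(G, -34)) = Mul(5, Add(-34, G)) = Add(-170, Mul(5, G)))
Mul(Add(Function('s')(Function('Q')(1, 10)), 28608), Add(46209, Add(Mul(55, -49), -69))) = Mul(Add(Add(-170, Mul(5, -5)), 28608), Add(46209, Add(Mul(55, -49), -69))) = Mul(Add(Add(-170, -25), 28608), Add(46209, Add(-2695, -69))) = Mul(Add(-195, 28608), Add(46209, -2764)) = Mul(28413, 43445) = 1234402785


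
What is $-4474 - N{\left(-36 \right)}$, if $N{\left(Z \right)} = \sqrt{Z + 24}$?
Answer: $-4474 - 2 i \sqrt{3} \approx -4474.0 - 3.4641 i$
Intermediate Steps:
$N{\left(Z \right)} = \sqrt{24 + Z}$
$-4474 - N{\left(-36 \right)} = -4474 - \sqrt{24 - 36} = -4474 - \sqrt{-12} = -4474 - 2 i \sqrt{3}$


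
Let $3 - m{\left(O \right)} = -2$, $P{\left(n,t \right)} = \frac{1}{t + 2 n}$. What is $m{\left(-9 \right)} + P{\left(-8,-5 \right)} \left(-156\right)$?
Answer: $\frac{87}{7} \approx 12.429$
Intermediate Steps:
$m{\left(O \right)} = 5$ ($m{\left(O \right)} = 3 - -2 = 3 + 2 = 5$)
$m{\left(-9 \right)} + P{\left(-8,-5 \right)} \left(-156\right) = 5 + \frac{1}{-5 + 2 \left(-8\right)} \left(-156\right) = 5 + \frac{1}{-5 - 16} \left(-156\right) = 5 + \frac{1}{-21} \left(-156\right) = 5 - - \frac{52}{7} = 5 + \frac{52}{7} = \frac{87}{7}$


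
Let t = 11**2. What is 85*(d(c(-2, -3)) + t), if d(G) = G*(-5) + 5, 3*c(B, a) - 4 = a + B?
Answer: 32555/3 ≈ 10852.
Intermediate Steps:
c(B, a) = 4/3 + B/3 + a/3 (c(B, a) = 4/3 + (a + B)/3 = 4/3 + (B + a)/3 = 4/3 + (B/3 + a/3) = 4/3 + B/3 + a/3)
d(G) = 5 - 5*G (d(G) = -5*G + 5 = 5 - 5*G)
t = 121
85*(d(c(-2, -3)) + t) = 85*((5 - 5*(4/3 + (1/3)*(-2) + (1/3)*(-3))) + 121) = 85*((5 - 5*(4/3 - 2/3 - 1)) + 121) = 85*((5 - 5*(-1/3)) + 121) = 85*((5 + 5/3) + 121) = 85*(20/3 + 121) = 85*(383/3) = 32555/3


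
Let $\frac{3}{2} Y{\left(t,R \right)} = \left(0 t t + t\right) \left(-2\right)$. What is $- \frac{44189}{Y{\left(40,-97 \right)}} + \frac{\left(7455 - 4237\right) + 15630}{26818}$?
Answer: $\frac{1779098743}{2145440} \approx 829.25$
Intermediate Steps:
$Y{\left(t,R \right)} = - \frac{4 t}{3}$ ($Y{\left(t,R \right)} = \frac{2 \left(0 t t + t\right) \left(-2\right)}{3} = \frac{2 \left(0 t + t\right) \left(-2\right)}{3} = \frac{2 \left(0 + t\right) \left(-2\right)}{3} = \frac{2 t \left(-2\right)}{3} = \frac{2 \left(- 2 t\right)}{3} = - \frac{4 t}{3}$)
$- \frac{44189}{Y{\left(40,-97 \right)}} + \frac{\left(7455 - 4237\right) + 15630}{26818} = - \frac{44189}{\left(- \frac{4}{3}\right) 40} + \frac{\left(7455 - 4237\right) + 15630}{26818} = - \frac{44189}{- \frac{160}{3}} + \left(3218 + 15630\right) \frac{1}{26818} = \left(-44189\right) \left(- \frac{3}{160}\right) + 18848 \cdot \frac{1}{26818} = \frac{132567}{160} + \frac{9424}{13409} = \frac{1779098743}{2145440}$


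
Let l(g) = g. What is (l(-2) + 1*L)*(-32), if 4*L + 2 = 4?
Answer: 48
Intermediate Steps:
L = ½ (L = -½ + (¼)*4 = -½ + 1 = ½ ≈ 0.50000)
(l(-2) + 1*L)*(-32) = (-2 + 1*(½))*(-32) = (-2 + ½)*(-32) = -3/2*(-32) = 48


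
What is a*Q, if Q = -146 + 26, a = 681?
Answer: -81720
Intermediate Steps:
Q = -120
a*Q = 681*(-120) = -81720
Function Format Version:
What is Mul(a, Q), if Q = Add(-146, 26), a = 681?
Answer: -81720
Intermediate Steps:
Q = -120
Mul(a, Q) = Mul(681, -120) = -81720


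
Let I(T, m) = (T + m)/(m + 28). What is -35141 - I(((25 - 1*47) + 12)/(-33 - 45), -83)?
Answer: -75380677/2145 ≈ -35143.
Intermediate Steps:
I(T, m) = (T + m)/(28 + m)
-35141 - I(((25 - 1*47) + 12)/(-33 - 45), -83) = -35141 - (((25 - 1*47) + 12)/(-33 - 45) - 83)/(28 - 83) = -35141 - (((25 - 47) + 12)/(-78) - 83)/(-55) = -35141 - (-1)*((-22 + 12)*(-1/78) - 83)/55 = -35141 - (-1)*(-10*(-1/78) - 83)/55 = -35141 - (-1)*(5/39 - 83)/55 = -35141 - (-1)*(-3232)/(55*39) = -35141 - 1*3232/2145 = -35141 - 3232/2145 = -75380677/2145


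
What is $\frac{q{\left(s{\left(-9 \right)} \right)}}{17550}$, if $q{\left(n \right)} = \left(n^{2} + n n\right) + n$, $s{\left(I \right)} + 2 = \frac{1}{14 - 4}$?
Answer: $\frac{133}{438750} \approx 0.00030313$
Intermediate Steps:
$s{\left(I \right)} = - \frac{19}{10}$ ($s{\left(I \right)} = -2 + \frac{1}{14 - 4} = -2 + \frac{1}{10} = - \frac{19}{10}$)
$q{\left(n \right)} = n + 2 n^{2}$ ($q{\left(n \right)} = \left(n^{2} + n^{2}\right) + n = 2 n^{2} + n = n + 2 n^{2}$)
$\frac{q{\left(s{\left(-9 \right)} \right)}}{17550} = \frac{\left(- \frac{19}{10}\right) \left(1 + 2 \left(- \frac{19}{10}\right)\right)}{17550} = - \frac{19 \left(1 - \frac{19}{5}\right)}{10} \cdot \frac{1}{17550} = \left(- \frac{19}{10}\right) \left(- \frac{14}{5}\right) \frac{1}{17550} = \frac{133}{25} \cdot \frac{1}{17550} = \frac{133}{438750}$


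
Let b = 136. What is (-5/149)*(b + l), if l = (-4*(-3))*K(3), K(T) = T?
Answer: -860/149 ≈ -5.7718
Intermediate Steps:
l = 36 (l = -4*(-3)*3 = 12*3 = 36)
(-5/149)*(b + l) = (-5/149)*(136 + 36) = -5*1/149*172 = -5/149*172 = -860/149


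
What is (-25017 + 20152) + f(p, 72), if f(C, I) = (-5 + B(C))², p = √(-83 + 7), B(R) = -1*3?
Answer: -4801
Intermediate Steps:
B(R) = -3
p = 2*I*√19 (p = √(-76) = 2*I*√19 ≈ 8.7178*I)
f(C, I) = 64 (f(C, I) = (-5 - 3)² = (-8)² = 64)
(-25017 + 20152) + f(p, 72) = (-25017 + 20152) + 64 = -4865 + 64 = -4801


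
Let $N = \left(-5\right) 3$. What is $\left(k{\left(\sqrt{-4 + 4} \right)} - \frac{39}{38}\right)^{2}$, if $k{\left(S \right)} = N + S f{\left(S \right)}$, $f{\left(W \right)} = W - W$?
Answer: $\frac{370881}{1444} \approx 256.84$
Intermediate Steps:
$N = -15$
$f{\left(W \right)} = 0$
$k{\left(S \right)} = -15$ ($k{\left(S \right)} = -15 + S 0 = -15 + 0 = -15$)
$\left(k{\left(\sqrt{-4 + 4} \right)} - \frac{39}{38}\right)^{2} = \left(-15 - \frac{39}{38}\right)^{2} = \left(- \frac{609}{38}\right)^{2} = \frac{370881}{1444}$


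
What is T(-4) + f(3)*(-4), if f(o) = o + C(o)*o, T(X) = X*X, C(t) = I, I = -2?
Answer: 28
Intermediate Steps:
C(t) = -2
T(X) = X²
f(o) = -o (f(o) = o - 2*o = -o)
T(-4) + f(3)*(-4) = (-4)² - 1*3*(-4) = 16 - 3*(-4) = 16 + 12 = 28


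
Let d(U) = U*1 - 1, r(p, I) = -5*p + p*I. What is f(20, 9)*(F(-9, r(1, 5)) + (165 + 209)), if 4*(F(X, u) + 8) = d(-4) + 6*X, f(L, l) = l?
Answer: 12645/4 ≈ 3161.3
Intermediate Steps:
r(p, I) = -5*p + I*p
d(U) = -1 + U (d(U) = U - 1 = -1 + U)
F(X, u) = -37/4 + 3*X/2 (F(X, u) = -8 + ((-1 - 4) + 6*X)/4 = -8 + (-5 + 6*X)/4 = -8 + (-5/4 + 3*X/2) = -37/4 + 3*X/2)
f(20, 9)*(F(-9, r(1, 5)) + (165 + 209)) = 9*((-37/4 + (3/2)*(-9)) + (165 + 209)) = 9*((-37/4 - 27/2) + 374) = 9*(-91/4 + 374) = 9*(1405/4) = 12645/4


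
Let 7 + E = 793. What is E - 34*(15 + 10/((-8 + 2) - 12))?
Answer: 2654/9 ≈ 294.89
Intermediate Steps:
E = 786 (E = -7 + 793 = 786)
E - 34*(15 + 10/((-8 + 2) - 12)) = 786 - 34*(15 + 10/((-8 + 2) - 12)) = 786 - 34*(15 + 10/(-6 - 12)) = 786 - 34*(15 + 10/(-18)) = 786 - 34*(15 + 10*(-1/18)) = 786 - 34*(15 - 5/9) = 786 - 34*130/9 = 786 - 1*4420/9 = 786 - 4420/9 = 2654/9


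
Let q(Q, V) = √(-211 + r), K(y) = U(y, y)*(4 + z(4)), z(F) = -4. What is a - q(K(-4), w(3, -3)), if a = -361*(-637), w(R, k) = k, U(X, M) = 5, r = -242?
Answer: 229957 - I*√453 ≈ 2.2996e+5 - 21.284*I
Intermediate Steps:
K(y) = 0 (K(y) = 5*(4 - 4) = 5*0 = 0)
q(Q, V) = I*√453 (q(Q, V) = √(-211 - 242) = √(-453) = I*√453)
a = 229957
a - q(K(-4), w(3, -3)) = 229957 - I*√453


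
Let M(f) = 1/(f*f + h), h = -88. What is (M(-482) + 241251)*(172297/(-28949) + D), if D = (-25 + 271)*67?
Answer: 26723004600482940677/6722999964 ≈ 3.9749e+9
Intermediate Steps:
M(f) = 1/(-88 + f²) (M(f) = 1/(f*f - 88) = 1/(f² - 88) = 1/(-88 + f²))
D = 16482 (D = 246*67 = 16482)
(M(-482) + 241251)*(172297/(-28949) + D) = (1/(-88 + (-482)²) + 241251)*(172297/(-28949) + 16482) = (1/(-88 + 232324) + 241251)*(172297*(-1/28949) + 16482) = (1/232236 + 241251)*(-172297/28949 + 16482) = (1/232236 + 241251)*(476965121/28949) = (56027167237/232236)*(476965121/28949) = 26723004600482940677/6722999964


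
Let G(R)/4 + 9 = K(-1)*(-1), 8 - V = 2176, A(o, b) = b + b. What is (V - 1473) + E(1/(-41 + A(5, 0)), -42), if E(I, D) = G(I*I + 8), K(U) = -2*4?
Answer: -3645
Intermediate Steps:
A(o, b) = 2*b
V = -2168 (V = 8 - 1*2176 = 8 - 2176 = -2168)
K(U) = -8
G(R) = -4 (G(R) = -36 + 4*(-8*(-1)) = -36 + 4*8 = -36 + 32 = -4)
E(I, D) = -4
(V - 1473) + E(1/(-41 + A(5, 0)), -42) = (-2168 - 1473) - 4 = -3641 - 4 = -3645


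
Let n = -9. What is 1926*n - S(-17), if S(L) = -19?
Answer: -17315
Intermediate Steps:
1926*n - S(-17) = 1926*(-9) - 1*(-19) = -17334 + 19 = -17315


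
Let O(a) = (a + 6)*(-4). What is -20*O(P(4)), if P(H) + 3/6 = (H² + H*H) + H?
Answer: 3320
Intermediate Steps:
P(H) = -½ + H + 2*H² (P(H) = -½ + ((H² + H*H) + H) = -½ + ((H² + H²) + H) = -½ + (2*H² + H) = -½ + (H + 2*H²) = -½ + H + 2*H²)
O(a) = -24 - 4*a (O(a) = (6 + a)*(-4) = -24 - 4*a)
-20*O(P(4)) = -20*(-24 - 4*(-½ + 4 + 2*4²)) = -20*(-24 - 4*(-½ + 4 + 2*16)) = -20*(-24 - 4*(-½ + 4 + 32)) = -20*(-24 - 4*71/2) = -20*(-24 - 142) = -20*(-166) = 3320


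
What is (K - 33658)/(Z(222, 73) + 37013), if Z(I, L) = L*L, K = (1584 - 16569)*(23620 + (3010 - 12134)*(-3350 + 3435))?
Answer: 5633743771/21171 ≈ 2.6611e+5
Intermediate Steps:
K = 11267521200 (K = -14985*(23620 - 9124*85) = -14985*(23620 - 775540) = -14985*(-751920) = 11267521200)
Z(I, L) = L**2
(K - 33658)/(Z(222, 73) + 37013) = (11267521200 - 33658)/(73**2 + 37013) = 11267487542/(5329 + 37013) = 11267487542/42342 = 11267487542*(1/42342) = 5633743771/21171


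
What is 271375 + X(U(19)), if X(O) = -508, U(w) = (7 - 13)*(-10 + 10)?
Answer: 270867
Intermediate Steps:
U(w) = 0 (U(w) = -6*0 = 0)
271375 + X(U(19)) = 271375 - 508 = 270867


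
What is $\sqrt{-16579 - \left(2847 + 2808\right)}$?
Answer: $i \sqrt{22234} \approx 149.11 i$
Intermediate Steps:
$\sqrt{-16579 - \left(2847 + 2808\right)} = \sqrt{-16579 - 5655} = \sqrt{-22234} = i \sqrt{22234}$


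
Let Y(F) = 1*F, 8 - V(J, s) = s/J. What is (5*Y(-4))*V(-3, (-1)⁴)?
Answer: -500/3 ≈ -166.67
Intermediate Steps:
V(J, s) = 8 - s/J
Y(F) = F
(5*Y(-4))*V(-3, (-1)⁴) = (5*(-4))*(8 - 1*(-1)⁴/(-3)) = -20*(8 - 1*1*(-⅓)) = -20*(8 + ⅓) = -20*25/3 = -500/3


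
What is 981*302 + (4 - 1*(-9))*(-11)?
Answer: 296119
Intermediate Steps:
981*302 + (4 - 1*(-9))*(-11) = 296262 + (4 + 9)*(-11) = 296262 + 13*(-11) = 296262 - 143 = 296119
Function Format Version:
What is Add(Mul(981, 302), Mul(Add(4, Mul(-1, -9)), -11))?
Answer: 296119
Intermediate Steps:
Add(Mul(981, 302), Mul(Add(4, Mul(-1, -9)), -11)) = Add(296262, Mul(Add(4, 9), -11)) = Add(296262, Mul(13, -11)) = Add(296262, -143) = 296119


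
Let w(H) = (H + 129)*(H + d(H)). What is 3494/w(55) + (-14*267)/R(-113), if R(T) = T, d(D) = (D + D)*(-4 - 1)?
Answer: 170031109/5146020 ≈ 33.041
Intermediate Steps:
d(D) = -10*D (d(D) = (2*D)*(-5) = -10*D)
w(H) = -9*H*(129 + H) (w(H) = (H + 129)*(H - 10*H) = (129 + H)*(-9*H) = -9*H*(129 + H))
3494/w(55) + (-14*267)/R(-113) = 3494/((9*55*(-129 - 1*55))) - 14*267/(-113) = 3494/((9*55*(-129 - 55))) - 3738*(-1/113) = 3494/((9*55*(-184))) + 3738/113 = 3494/(-91080) + 3738/113 = 3494*(-1/91080) + 3738/113 = -1747/45540 + 3738/113 = 170031109/5146020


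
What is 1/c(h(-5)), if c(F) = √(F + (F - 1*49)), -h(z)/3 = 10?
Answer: -I*√109/109 ≈ -0.095783*I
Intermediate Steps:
h(z) = -30 (h(z) = -3*10 = -30)
c(F) = √(-49 + 2*F) (c(F) = √(F + (F - 49)) = √(F + (-49 + F)) = √(-49 + 2*F))
1/c(h(-5)) = 1/(√(-49 + 2*(-30))) = 1/(√(-49 - 60)) = 1/(√(-109)) = 1/(I*√109) = -I*√109/109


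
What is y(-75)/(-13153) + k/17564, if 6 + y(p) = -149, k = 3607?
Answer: 50165291/231019292 ≈ 0.21715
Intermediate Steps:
y(p) = -155 (y(p) = -6 - 149 = -155)
y(-75)/(-13153) + k/17564 = -155/(-13153) + 3607/17564 = -155*(-1/13153) + 3607*(1/17564) = 155/13153 + 3607/17564 = 50165291/231019292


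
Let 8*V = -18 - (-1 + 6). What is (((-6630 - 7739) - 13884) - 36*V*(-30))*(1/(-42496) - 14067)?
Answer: 9372768742207/21248 ≈ 4.4111e+8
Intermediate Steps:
V = -23/8 (V = (-18 - (-1 + 6))/8 = (-18 - 1*5)/8 = (-18 - 5)/8 = (⅛)*(-23) = -23/8 ≈ -2.8750)
(((-6630 - 7739) - 13884) - 36*V*(-30))*(1/(-42496) - 14067) = (((-6630 - 7739) - 13884) - 36*(-23/8)*(-30))*(1/(-42496) - 14067) = ((-14369 - 13884) + (207/2)*(-30))*(-1/42496 - 14067) = (-28253 - 3105)*(-597791233/42496) = -31358*(-597791233/42496) = 9372768742207/21248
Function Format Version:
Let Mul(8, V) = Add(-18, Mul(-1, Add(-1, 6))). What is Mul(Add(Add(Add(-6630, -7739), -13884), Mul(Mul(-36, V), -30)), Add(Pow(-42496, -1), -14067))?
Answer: Rational(9372768742207, 21248) ≈ 4.4111e+8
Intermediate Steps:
V = Rational(-23, 8) (V = Mul(Rational(1, 8), Add(-18, Mul(-1, Add(-1, 6)))) = Mul(Rational(1, 8), Add(-18, Mul(-1, 5))) = Mul(Rational(1, 8), Add(-18, -5)) = Mul(Rational(1, 8), -23) = Rational(-23, 8) ≈ -2.8750)
Mul(Add(Add(Add(-6630, -7739), -13884), Mul(Mul(-36, V), -30)), Add(Pow(-42496, -1), -14067)) = Mul(Add(Add(Add(-6630, -7739), -13884), Mul(Mul(-36, Rational(-23, 8)), -30)), Add(Pow(-42496, -1), -14067)) = Mul(Add(Add(-14369, -13884), Mul(Rational(207, 2), -30)), Add(Rational(-1, 42496), -14067)) = Mul(Add(-28253, -3105), Rational(-597791233, 42496)) = Mul(-31358, Rational(-597791233, 42496)) = Rational(9372768742207, 21248)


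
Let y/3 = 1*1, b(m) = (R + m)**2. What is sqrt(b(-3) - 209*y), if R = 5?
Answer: I*sqrt(623) ≈ 24.96*I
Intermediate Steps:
b(m) = (5 + m)**2
y = 3 (y = 3*(1*1) = 3*1 = 3)
sqrt(b(-3) - 209*y) = sqrt((5 - 3)**2 - 209*3) = sqrt(2**2 - 627) = sqrt(4 - 627) = sqrt(-623) = I*sqrt(623)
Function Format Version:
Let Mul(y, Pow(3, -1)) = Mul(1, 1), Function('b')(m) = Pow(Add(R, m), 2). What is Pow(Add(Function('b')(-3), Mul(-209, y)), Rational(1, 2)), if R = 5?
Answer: Mul(I, Pow(623, Rational(1, 2))) ≈ Mul(24.960, I)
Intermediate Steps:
Function('b')(m) = Pow(Add(5, m), 2)
y = 3 (y = Mul(3, Mul(1, 1)) = Mul(3, 1) = 3)
Pow(Add(Function('b')(-3), Mul(-209, y)), Rational(1, 2)) = Pow(Add(Pow(Add(5, -3), 2), Mul(-209, 3)), Rational(1, 2)) = Pow(Add(Pow(2, 2), -627), Rational(1, 2)) = Pow(Add(4, -627), Rational(1, 2)) = Pow(-623, Rational(1, 2)) = Mul(I, Pow(623, Rational(1, 2)))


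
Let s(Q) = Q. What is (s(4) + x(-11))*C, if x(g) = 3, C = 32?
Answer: 224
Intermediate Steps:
(s(4) + x(-11))*C = (4 + 3)*32 = 7*32 = 224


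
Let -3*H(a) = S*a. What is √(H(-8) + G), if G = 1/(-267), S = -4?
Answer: I*√760683/267 ≈ 3.2666*I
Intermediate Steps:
H(a) = 4*a/3 (H(a) = -(-4)*a/3 = 4*a/3)
G = -1/267 ≈ -0.0037453
√(H(-8) + G) = √((4/3)*(-8) - 1/267) = √(-32/3 - 1/267) = √(-2849/267) = I*√760683/267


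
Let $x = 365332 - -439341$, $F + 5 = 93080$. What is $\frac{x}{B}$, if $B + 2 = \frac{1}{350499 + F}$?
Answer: $- \frac{356932021302}{887147} \approx -4.0234 \cdot 10^{5}$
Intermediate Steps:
$F = 93075$ ($F = -5 + 93080 = 93075$)
$B = - \frac{887147}{443574}$ ($B = -2 + \frac{1}{350499 + 93075} = -2 + \frac{1}{443574} = - \frac{887147}{443574} \approx -2.0$)
$x = 804673$ ($x = 365332 + 439341 = 804673$)
$\frac{x}{B} = \frac{804673}{- \frac{887147}{443574}} = 804673 \left(- \frac{443574}{887147}\right) = - \frac{356932021302}{887147}$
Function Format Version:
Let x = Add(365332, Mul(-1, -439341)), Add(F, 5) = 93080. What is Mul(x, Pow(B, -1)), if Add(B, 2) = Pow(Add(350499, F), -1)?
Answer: Rational(-356932021302, 887147) ≈ -4.0234e+5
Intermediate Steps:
F = 93075 (F = Add(-5, 93080) = 93075)
B = Rational(-887147, 443574) (B = Add(-2, Pow(Add(350499, 93075), -1)) = Add(-2, Pow(443574, -1)) = Add(-2, Rational(1, 443574)) = Rational(-887147, 443574) ≈ -2.0000)
x = 804673 (x = Add(365332, 439341) = 804673)
Mul(x, Pow(B, -1)) = Mul(804673, Pow(Rational(-887147, 443574), -1)) = Mul(804673, Rational(-443574, 887147)) = Rational(-356932021302, 887147)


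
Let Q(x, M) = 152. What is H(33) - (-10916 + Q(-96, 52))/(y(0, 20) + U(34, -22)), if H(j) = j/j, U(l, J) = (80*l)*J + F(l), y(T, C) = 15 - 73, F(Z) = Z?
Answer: 12275/14966 ≈ 0.82019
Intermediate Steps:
y(T, C) = -58
U(l, J) = l + 80*J*l (U(l, J) = (80*l)*J + l = 80*J*l + l = l + 80*J*l)
H(j) = 1
H(33) - (-10916 + Q(-96, 52))/(y(0, 20) + U(34, -22)) = 1 - (-10916 + 152)/(-58 + 34*(1 + 80*(-22))) = 1 - (-10764)/(-58 + 34*(1 - 1760)) = 1 - (-10764)/(-58 + 34*(-1759)) = 1 - (-10764)/(-58 - 59806) = 1 - (-10764)/(-59864) = 1 - (-10764)*(-1)/59864 = 1 - 1*2691/14966 = 1 - 2691/14966 = 12275/14966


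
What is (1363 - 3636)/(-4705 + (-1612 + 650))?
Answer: 2273/5667 ≈ 0.40109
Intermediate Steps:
(1363 - 3636)/(-4705 + (-1612 + 650)) = -2273/(-4705 - 962) = -2273/(-5667) = -2273*(-1/5667) = 2273/5667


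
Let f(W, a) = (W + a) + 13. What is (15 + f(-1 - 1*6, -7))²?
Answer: 196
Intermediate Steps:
f(W, a) = 13 + W + a
(15 + f(-1 - 1*6, -7))² = (15 + (13 + (-1 - 1*6) - 7))² = (15 + (13 + (-1 - 6) - 7))² = (15 + (13 - 7 - 7))² = (15 - 1)² = 14² = 196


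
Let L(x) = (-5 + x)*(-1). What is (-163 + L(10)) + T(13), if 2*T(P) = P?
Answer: -323/2 ≈ -161.50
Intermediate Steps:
T(P) = P/2
L(x) = 5 - x
(-163 + L(10)) + T(13) = (-163 + (5 - 1*10)) + (1/2)*13 = (-163 + (5 - 10)) + 13/2 = (-163 - 5) + 13/2 = -168 + 13/2 = -323/2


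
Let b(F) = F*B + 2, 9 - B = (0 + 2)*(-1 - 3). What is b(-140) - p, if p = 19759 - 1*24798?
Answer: 2661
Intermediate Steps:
p = -5039 (p = 19759 - 24798 = -5039)
B = 17 (B = 9 - (0 + 2)*(-1 - 3) = 9 - 2*(-4) = 9 - 1*(-8) = 9 + 8 = 17)
b(F) = 2 + 17*F (b(F) = F*17 + 2 = 17*F + 2 = 2 + 17*F)
b(-140) - p = (2 + 17*(-140)) - 1*(-5039) = (2 - 2380) + 5039 = -2378 + 5039 = 2661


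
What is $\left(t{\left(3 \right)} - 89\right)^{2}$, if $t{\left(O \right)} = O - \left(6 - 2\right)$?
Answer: $8100$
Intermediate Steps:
$t{\left(O \right)} = -4 + O$ ($t{\left(O \right)} = O - 4 = -4 + O$)
$\left(t{\left(3 \right)} - 89\right)^{2} = \left(\left(-4 + 3\right) - 89\right)^{2} = \left(-1 - 89\right)^{2} = \left(-90\right)^{2} = 8100$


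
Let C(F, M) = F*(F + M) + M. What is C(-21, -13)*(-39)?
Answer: -27339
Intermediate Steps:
C(F, M) = M + F*(F + M)
C(-21, -13)*(-39) = (-13 + (-21)² - 21*(-13))*(-39) = (-13 + 441 + 273)*(-39) = 701*(-39) = -27339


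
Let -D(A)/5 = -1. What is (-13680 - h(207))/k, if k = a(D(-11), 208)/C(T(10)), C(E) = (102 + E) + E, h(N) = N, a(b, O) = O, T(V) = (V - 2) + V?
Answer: -958203/104 ≈ -9213.5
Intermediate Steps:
D(A) = 5 (D(A) = -5*(-1) = 5)
T(V) = -2 + 2*V (T(V) = (-2 + V) + V = -2 + 2*V)
C(E) = 102 + 2*E
k = 104/69 (k = 208/(102 + 2*(-2 + 2*10)) = 208/(102 + 2*(-2 + 20)) = 208/(102 + 2*18) = 208/(102 + 36) = 208/138 = 208*(1/138) = 104/69 ≈ 1.5072)
(-13680 - h(207))/k = (-13680 - 1*207)/(104/69) = (-13680 - 207)*(69/104) = -13887*69/104 = -958203/104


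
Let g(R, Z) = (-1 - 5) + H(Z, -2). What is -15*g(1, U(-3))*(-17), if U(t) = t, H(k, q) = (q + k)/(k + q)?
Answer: -1275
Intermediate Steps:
H(k, q) = 1 (H(k, q) = (k + q)/(k + q) = 1)
g(R, Z) = -5 (g(R, Z) = (-1 - 5) + 1 = -6 + 1 = -5)
-15*g(1, U(-3))*(-17) = -15*(-5)*(-17) = 75*(-17) = -1275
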